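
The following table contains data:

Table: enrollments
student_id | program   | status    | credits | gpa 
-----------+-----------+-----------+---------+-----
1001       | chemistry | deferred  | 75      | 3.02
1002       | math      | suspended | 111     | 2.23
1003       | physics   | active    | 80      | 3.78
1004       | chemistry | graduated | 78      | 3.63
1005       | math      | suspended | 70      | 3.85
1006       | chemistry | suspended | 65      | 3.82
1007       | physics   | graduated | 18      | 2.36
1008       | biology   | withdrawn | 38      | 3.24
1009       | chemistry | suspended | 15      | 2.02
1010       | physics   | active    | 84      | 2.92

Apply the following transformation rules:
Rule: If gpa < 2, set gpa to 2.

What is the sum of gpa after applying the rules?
30.87

Step 1: 0 records have gpa < 2
Step 2: These records originally summed to 0
Step 3: After setting to minimum: 0 × 2 = 0
Step 4: Unaffected records sum: 30.87
Step 5: Final sum = 0 + 30.87 = 30.87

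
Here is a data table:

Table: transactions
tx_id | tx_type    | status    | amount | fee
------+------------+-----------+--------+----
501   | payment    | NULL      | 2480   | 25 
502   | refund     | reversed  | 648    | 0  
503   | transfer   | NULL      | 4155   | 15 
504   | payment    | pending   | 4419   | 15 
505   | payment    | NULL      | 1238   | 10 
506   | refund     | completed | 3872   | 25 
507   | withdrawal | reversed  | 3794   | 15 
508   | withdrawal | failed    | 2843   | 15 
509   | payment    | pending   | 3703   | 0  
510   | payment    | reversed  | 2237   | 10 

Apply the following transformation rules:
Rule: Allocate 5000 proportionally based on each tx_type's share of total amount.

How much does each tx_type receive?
payment: 2394.94, refund: 769.0, transfer: 706.9, withdrawal: 1129.16

Step 1: Calculate total amount = 29389
Step 2: Calculate each tx_type's proportion:
  payment: 14077/29389 = 47.90% → 2394.94
  refund: 4520/29389 = 15.38% → 769.0
  transfer: 4155/29389 = 14.14% → 706.9
  withdrawal: 6637/29389 = 22.58% → 1129.16
Step 3: Verify: sum of allocations ≈ 5000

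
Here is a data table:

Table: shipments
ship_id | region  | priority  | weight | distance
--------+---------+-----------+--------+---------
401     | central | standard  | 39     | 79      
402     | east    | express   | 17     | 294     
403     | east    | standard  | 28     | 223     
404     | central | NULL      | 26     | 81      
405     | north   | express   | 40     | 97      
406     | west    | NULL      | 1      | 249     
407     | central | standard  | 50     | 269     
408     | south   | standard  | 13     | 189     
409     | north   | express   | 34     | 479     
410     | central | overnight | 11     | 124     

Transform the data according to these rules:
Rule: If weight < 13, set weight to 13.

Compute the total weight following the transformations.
273

Step 1: 2 records have weight < 13
Step 2: These records originally summed to 12
Step 3: After setting to minimum: 2 × 13 = 26
Step 4: Unaffected records sum: 247
Step 5: Final sum = 26 + 247 = 273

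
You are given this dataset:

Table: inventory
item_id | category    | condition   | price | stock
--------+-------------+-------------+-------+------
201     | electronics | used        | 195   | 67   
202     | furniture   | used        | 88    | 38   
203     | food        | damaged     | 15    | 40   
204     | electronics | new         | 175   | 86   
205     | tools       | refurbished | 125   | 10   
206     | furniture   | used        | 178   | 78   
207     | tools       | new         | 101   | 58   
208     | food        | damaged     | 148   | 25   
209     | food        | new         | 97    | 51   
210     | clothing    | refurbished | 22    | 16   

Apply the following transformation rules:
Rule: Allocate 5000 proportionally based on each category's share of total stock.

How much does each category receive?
clothing: 170.58, electronics: 1631.13, food: 1236.67, furniture: 1236.67, tools: 724.95

Step 1: Calculate total stock = 469
Step 2: Calculate each category's proportion:
  clothing: 16/469 = 3.41% → 170.58
  electronics: 153/469 = 32.62% → 1631.13
  food: 116/469 = 24.73% → 1236.67
  furniture: 116/469 = 24.73% → 1236.67
  tools: 68/469 = 14.50% → 724.95
Step 3: Verify: sum of allocations ≈ 5000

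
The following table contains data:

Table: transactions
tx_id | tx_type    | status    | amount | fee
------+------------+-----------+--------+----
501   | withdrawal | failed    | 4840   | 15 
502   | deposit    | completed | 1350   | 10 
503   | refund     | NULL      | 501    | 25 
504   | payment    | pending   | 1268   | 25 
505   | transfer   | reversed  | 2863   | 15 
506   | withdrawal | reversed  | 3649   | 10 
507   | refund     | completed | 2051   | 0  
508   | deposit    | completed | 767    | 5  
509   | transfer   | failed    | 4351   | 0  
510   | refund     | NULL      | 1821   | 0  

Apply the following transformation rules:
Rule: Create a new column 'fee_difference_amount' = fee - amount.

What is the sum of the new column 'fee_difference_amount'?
-23356

Step 1: For each record, compute fee - amount
Example calculations:
  15 - 4840 = -4825
  10 - 1350 = -1340
  25 - 501 = -476
  ...
Step 2: Sum all derived values
Step 3: Total = -23356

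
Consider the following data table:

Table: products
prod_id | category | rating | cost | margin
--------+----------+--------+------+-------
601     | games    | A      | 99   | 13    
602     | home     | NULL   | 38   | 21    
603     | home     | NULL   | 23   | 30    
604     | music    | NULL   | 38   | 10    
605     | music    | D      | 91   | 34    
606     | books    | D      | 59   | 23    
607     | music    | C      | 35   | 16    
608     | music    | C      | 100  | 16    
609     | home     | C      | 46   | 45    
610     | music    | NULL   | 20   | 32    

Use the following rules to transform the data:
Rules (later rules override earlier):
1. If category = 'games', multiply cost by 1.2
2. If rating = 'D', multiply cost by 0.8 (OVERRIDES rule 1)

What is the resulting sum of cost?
538.8

Step 1: Rule 2 takes priority for records with rating = 'D'
  - 2 records: 150 × 0.8 = 120.0
Step 2: Rule 1 applies to remaining records with category = 'games'
  - 1 records: 99 × 1.2 = 118.8
Step 3: Other records unchanged: 300
Step 4: Final sum = 120.0 + 118.8 + 300 = 538.8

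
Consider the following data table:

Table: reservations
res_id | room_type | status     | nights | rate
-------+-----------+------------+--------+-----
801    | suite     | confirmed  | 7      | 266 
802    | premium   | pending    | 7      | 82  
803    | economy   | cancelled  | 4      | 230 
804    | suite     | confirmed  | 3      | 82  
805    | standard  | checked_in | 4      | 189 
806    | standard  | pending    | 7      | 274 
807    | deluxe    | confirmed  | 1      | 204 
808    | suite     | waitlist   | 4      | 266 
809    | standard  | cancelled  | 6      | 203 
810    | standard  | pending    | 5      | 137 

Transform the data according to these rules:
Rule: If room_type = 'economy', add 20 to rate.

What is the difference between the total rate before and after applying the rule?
20

Step 1: Original sum of rate = 1933
Step 2: 1 records have room_type = 'economy'
Step 3: Each affected record changes by 20
Step 4: Total change = 1 × 20 = 20
Step 5: New sum = 1933 + 20 = 1953
Step 6: Difference = |1953 - 1933| = 20
        (Sum increased by 20)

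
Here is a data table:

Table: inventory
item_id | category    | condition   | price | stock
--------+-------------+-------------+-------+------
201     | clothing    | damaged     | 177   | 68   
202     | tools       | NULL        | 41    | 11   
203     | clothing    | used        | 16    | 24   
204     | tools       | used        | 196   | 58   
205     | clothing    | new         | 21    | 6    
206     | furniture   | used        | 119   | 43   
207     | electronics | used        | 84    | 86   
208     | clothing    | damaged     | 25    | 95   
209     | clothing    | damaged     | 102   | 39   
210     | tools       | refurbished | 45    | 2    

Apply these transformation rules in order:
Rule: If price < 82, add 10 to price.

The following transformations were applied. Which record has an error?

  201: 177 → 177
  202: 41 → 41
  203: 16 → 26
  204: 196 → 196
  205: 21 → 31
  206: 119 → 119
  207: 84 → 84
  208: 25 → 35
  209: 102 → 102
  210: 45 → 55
Record 202 has an error. The correct transformed value should be 51, not 41.

Step 1: Check each record against the rule
Step 2: Record 202 has price = 41
Step 3: Since 41 < 82, the bonus should have been applied
Step 4: Correct value = 51, but claimed value = 41
Conclusion: Record 202 has the error.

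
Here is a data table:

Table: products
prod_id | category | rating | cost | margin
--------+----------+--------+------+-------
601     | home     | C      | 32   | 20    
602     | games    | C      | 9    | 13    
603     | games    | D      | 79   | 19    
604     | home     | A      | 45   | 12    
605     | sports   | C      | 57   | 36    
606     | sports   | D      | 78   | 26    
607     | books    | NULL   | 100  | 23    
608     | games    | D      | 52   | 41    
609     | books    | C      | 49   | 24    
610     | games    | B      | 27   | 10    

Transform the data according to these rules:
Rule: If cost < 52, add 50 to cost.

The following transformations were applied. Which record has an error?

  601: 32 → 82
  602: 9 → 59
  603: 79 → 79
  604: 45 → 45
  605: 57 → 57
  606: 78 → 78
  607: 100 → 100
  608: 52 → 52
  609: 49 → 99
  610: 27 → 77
Record 604 has an error. The correct transformed value should be 95, not 45.

Step 1: Check each record against the rule
Step 2: Record 604 has cost = 45
Step 3: Since 45 < 52, the bonus should have been applied
Step 4: Correct value = 95, but claimed value = 45
Conclusion: Record 604 has the error.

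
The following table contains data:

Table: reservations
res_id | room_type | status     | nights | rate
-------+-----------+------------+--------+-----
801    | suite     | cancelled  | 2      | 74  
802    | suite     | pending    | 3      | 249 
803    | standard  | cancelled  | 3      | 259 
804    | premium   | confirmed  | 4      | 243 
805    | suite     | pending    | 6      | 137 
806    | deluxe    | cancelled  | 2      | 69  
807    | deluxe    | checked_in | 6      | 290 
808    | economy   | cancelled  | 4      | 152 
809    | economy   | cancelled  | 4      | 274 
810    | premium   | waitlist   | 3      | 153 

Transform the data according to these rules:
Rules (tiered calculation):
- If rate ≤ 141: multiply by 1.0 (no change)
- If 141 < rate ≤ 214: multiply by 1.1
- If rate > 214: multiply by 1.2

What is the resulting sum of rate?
2193.5

Step 1: Tier 1 (rate ≤ 141): 3 records, sum = 280 × 1.0 = 280.0
Step 2: Tier 2 (141 < rate ≤ 214): 2 records, sum = 305 × 1.1 = 335.5
Step 3: Tier 3 (rate > 214): 5 records, sum = 1315 × 1.2 = 1578.0
Step 4: Final sum = 280.0 + 335.5 + 1578.0 = 2193.5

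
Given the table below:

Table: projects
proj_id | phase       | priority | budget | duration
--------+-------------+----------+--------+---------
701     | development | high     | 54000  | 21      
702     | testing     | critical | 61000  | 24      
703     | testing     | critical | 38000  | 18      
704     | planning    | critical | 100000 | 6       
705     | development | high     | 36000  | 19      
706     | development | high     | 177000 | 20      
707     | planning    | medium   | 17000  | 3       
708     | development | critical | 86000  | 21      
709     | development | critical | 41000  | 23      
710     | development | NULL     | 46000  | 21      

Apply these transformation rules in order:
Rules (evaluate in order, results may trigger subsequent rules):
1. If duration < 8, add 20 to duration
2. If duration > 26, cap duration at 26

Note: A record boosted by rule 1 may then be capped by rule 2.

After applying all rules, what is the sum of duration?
216

Step 1: Apply rule 1 to records with duration < 8
  - 2 records get bonus of 20
  - Of these, 0 records then exceed 26 and get capped
Step 2: Apply rule 2 to records with duration > 26
  - 0 records (original) are capped
Step 3: Calculate final sum = 216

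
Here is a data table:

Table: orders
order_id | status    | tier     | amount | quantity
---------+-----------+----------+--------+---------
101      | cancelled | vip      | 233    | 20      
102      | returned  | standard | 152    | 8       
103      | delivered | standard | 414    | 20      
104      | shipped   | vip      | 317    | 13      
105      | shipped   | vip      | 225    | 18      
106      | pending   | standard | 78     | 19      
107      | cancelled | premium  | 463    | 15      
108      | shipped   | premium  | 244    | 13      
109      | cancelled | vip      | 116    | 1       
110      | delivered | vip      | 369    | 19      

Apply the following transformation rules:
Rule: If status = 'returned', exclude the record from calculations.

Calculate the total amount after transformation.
2459

Step 1: Identify records where status = 'returned'
Step 2: The excluded records sum to 152
Step 3: Original total amount = 2611
Step 4: Remaining total = 2611 - 152 = 2459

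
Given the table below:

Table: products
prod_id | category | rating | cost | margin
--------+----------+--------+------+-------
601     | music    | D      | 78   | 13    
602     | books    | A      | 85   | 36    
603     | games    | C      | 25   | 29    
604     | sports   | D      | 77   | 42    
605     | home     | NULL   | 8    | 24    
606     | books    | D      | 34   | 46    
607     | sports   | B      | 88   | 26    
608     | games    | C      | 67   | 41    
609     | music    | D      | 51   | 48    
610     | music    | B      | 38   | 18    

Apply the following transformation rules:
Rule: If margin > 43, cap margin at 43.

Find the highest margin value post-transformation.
43

Step 1: Original maximum margin = 48
Step 2: Apply cap at 43
Step 3: 2 records had margin > 43 and were capped
Step 4: Maximum after transformation = 43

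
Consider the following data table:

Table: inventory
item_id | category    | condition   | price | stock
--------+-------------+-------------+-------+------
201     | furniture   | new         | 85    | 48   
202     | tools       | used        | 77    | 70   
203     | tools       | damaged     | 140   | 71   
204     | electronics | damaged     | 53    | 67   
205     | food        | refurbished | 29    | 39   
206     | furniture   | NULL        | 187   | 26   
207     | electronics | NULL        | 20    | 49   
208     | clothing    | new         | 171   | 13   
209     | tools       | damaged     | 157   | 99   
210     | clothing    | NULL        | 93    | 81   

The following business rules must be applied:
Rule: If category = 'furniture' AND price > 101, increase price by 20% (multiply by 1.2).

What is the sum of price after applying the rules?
1049.4

Step 1: Find records where category = 'furniture' AND price > 101
Step 2: 1 records match, summing to 187
Step 3: After multiplier: 187 × 1.2 = 224.4
Step 4: Unaffected records sum: 825
Step 5: Final sum = 224.4 + 825 = 1049.4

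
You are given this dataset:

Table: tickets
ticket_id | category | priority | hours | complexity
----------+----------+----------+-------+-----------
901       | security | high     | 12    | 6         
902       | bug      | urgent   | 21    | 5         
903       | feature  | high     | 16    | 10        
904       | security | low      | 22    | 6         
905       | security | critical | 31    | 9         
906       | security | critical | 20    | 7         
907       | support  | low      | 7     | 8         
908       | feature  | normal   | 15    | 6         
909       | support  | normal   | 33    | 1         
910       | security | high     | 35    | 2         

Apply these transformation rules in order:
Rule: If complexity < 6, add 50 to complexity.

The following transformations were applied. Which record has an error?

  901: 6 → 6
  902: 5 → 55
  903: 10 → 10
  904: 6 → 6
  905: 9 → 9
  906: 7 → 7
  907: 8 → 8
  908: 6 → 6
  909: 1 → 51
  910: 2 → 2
Record 910 has an error. The correct transformed value should be 52, not 2.

Step 1: Check each record against the rule
Step 2: Record 910 has complexity = 2
Step 3: Since 2 < 6, the bonus should have been applied
Step 4: Correct value = 52, but claimed value = 2
Conclusion: Record 910 has the error.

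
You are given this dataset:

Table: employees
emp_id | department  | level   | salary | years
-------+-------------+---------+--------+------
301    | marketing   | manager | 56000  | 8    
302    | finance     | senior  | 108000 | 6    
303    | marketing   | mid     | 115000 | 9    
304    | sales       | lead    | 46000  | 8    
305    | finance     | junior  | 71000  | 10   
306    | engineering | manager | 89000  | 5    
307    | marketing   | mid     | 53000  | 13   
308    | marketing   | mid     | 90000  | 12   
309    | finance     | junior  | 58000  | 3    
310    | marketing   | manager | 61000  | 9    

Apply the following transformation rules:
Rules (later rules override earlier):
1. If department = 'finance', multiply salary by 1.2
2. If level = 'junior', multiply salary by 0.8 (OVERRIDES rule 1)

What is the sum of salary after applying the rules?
742800.0

Step 1: Rule 2 takes priority for records with level = 'junior'
  - 2 records: 129000 × 0.8 = 103200.0
Step 2: Rule 1 applies to remaining records with department = 'finance'
  - 1 records: 108000 × 1.2 = 129600.0
Step 3: Other records unchanged: 510000
Step 4: Final sum = 103200.0 + 129600.0 + 510000 = 742800.0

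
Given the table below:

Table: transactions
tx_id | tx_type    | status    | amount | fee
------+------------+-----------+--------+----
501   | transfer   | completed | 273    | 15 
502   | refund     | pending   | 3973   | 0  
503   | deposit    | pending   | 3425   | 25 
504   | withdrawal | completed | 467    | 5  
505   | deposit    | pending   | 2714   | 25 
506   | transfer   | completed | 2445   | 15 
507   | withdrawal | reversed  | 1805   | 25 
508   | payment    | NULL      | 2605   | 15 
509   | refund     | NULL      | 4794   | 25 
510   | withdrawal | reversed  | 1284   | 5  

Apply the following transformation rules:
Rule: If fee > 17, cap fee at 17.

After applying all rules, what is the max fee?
17

Step 1: Original maximum fee = 25
Step 2: Apply cap at 17
Step 3: 4 records had fee > 17 and were capped
Step 4: Maximum after transformation = 17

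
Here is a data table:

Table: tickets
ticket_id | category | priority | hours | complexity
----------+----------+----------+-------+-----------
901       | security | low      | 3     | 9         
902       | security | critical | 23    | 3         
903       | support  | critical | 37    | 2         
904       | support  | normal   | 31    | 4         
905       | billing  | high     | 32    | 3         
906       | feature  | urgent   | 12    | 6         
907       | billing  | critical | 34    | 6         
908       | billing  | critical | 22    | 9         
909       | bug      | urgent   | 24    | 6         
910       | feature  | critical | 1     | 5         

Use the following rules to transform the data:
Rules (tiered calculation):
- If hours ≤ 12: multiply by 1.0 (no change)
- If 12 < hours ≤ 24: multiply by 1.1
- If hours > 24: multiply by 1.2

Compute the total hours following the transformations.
252.7

Step 1: Tier 1 (hours ≤ 12): 3 records, sum = 16 × 1.0 = 16.0
Step 2: Tier 2 (12 < hours ≤ 24): 3 records, sum = 69 × 1.1 = 75.9
Step 3: Tier 3 (hours > 24): 4 records, sum = 134 × 1.2 = 160.8
Step 4: Final sum = 16.0 + 75.9 + 160.8 = 252.7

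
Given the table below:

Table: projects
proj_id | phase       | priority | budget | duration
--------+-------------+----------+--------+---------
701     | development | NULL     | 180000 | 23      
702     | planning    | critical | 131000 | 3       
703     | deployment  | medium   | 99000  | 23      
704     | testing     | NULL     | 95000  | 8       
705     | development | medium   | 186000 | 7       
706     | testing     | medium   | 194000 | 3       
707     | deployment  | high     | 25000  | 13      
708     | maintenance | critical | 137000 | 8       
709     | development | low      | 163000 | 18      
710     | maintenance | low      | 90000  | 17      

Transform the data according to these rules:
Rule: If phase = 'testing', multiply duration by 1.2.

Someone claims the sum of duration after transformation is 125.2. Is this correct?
Yes, the result is correct.

Step 1: Calculate the correct sum after transformation
Step 2: Apply multiplier 1.2 to records where phase = 'testing'
Step 3: Correct result = 125.2
Step 4: Claimed result = 125.2
Step 5: 125.2 = 125.2 ✓
Conclusion: The claimed result is correct.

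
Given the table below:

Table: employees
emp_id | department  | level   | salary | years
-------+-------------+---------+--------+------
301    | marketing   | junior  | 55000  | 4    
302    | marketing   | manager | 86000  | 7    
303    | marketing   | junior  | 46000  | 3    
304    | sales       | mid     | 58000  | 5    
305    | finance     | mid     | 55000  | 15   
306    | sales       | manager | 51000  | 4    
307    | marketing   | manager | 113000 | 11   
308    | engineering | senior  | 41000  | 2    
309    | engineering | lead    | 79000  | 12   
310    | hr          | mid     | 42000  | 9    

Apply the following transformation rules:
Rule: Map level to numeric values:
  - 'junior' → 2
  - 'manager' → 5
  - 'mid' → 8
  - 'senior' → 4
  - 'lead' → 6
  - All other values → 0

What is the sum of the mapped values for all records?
53

Step 1: Apply mapping to each record
Step 2: Count by status:
  'junior': 2 records × 2 = 4
  'manager': 3 records × 5 = 15
  'mid': 3 records × 8 = 24
  'senior': 1 records × 4 = 4
  'lead': 1 records × 6 = 6
Step 3: Sum all mapped values = 53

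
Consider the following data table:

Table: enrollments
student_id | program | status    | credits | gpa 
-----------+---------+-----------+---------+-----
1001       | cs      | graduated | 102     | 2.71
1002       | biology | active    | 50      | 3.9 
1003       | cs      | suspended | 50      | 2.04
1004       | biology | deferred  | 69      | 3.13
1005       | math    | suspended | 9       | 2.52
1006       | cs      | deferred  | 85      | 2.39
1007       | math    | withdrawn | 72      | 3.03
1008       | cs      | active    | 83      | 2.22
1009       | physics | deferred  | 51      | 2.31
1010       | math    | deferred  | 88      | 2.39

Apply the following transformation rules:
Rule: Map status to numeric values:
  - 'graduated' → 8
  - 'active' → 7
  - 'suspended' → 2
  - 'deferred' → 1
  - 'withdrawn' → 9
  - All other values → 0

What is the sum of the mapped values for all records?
39

Step 1: Apply mapping to each record
Step 2: Count by status:
  'graduated': 1 records × 8 = 8
  'active': 2 records × 7 = 14
  'suspended': 2 records × 2 = 4
  'deferred': 4 records × 1 = 4
  'withdrawn': 1 records × 9 = 9
Step 3: Sum all mapped values = 39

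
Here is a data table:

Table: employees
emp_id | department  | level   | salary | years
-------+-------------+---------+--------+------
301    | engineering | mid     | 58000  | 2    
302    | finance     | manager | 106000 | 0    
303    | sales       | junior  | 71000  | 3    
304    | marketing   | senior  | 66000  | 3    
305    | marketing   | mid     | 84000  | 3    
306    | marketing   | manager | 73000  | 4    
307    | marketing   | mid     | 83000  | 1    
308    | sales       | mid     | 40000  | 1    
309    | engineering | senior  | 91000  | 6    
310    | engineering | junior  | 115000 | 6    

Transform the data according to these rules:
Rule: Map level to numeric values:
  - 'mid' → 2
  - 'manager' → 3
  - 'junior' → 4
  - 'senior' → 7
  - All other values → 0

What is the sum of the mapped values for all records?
36

Step 1: Apply mapping to each record
Step 2: Count by status:
  'mid': 4 records × 2 = 8
  'manager': 2 records × 3 = 6
  'junior': 2 records × 4 = 8
  'senior': 2 records × 7 = 14
Step 3: Sum all mapped values = 36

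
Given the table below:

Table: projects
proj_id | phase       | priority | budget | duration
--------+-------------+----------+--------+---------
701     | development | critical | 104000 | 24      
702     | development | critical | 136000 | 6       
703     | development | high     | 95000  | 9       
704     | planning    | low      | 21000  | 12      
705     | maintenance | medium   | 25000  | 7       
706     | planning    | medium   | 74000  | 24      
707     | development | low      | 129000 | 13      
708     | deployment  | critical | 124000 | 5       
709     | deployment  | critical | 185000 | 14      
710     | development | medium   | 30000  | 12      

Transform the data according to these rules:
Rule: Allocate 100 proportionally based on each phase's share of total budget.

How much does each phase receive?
deployment: 33.48, development: 53.52, maintenance: 2.71, planning: 10.29

Step 1: Calculate total budget = 923000
Step 2: Calculate each phase's proportion:
  deployment: 309000/923000 = 33.48% → 33.48
  development: 494000/923000 = 53.52% → 53.52
  maintenance: 25000/923000 = 2.71% → 2.71
  planning: 95000/923000 = 10.29% → 10.29
Step 3: Verify: sum of allocations ≈ 100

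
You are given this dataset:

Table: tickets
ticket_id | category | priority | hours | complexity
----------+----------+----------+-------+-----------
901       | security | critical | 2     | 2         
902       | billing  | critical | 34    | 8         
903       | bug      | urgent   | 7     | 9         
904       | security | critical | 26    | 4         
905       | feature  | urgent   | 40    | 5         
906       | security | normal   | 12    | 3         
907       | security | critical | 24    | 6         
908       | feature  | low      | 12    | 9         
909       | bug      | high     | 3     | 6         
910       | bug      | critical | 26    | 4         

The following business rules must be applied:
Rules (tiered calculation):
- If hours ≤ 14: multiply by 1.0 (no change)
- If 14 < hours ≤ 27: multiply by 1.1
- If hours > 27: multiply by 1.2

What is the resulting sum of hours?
208.4

Step 1: Tier 1 (hours ≤ 14): 5 records, sum = 36 × 1.0 = 36.0
Step 2: Tier 2 (14 < hours ≤ 27): 3 records, sum = 76 × 1.1 = 83.6
Step 3: Tier 3 (hours > 27): 2 records, sum = 74 × 1.2 = 88.8
Step 4: Final sum = 36.0 + 83.6 + 88.8 = 208.4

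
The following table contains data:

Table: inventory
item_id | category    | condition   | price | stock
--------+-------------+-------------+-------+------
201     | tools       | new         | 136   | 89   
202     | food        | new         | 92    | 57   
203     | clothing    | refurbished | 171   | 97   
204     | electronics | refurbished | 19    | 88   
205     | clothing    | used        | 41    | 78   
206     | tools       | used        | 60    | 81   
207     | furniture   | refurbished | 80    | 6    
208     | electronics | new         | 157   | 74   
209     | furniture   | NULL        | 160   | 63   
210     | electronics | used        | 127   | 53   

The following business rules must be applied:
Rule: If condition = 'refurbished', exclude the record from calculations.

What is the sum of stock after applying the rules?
495

Step 1: Identify records where condition = 'refurbished'
Step 2: The excluded records sum to 191
Step 3: Original total stock = 686
Step 4: Remaining total = 686 - 191 = 495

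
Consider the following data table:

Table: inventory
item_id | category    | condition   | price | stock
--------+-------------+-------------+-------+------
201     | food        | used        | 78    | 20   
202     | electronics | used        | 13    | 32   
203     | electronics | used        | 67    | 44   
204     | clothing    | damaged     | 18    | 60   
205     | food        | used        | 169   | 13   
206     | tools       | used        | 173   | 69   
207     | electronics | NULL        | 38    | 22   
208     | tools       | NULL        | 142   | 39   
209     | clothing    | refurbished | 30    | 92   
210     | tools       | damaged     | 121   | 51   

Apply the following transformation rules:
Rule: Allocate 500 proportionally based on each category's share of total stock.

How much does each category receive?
clothing: 171.95, electronics: 110.86, food: 37.33, tools: 179.86

Step 1: Calculate total stock = 442
Step 2: Calculate each category's proportion:
  clothing: 152/442 = 34.39% → 171.95
  electronics: 98/442 = 22.17% → 110.86
  food: 33/442 = 7.47% → 37.33
  tools: 159/442 = 35.97% → 179.86
Step 3: Verify: sum of allocations ≈ 500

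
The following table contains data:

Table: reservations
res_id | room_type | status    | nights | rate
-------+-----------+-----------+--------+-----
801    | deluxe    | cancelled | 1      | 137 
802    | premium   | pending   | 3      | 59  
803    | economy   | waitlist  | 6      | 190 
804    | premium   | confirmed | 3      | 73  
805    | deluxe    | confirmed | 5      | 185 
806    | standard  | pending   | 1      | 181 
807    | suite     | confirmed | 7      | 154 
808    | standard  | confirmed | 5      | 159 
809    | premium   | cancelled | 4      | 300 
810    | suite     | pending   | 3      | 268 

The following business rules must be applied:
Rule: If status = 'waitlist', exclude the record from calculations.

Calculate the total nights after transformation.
32

Step 1: Identify records where status = 'waitlist'
Step 2: The excluded records sum to 6
Step 3: Original total nights = 38
Step 4: Remaining total = 38 - 6 = 32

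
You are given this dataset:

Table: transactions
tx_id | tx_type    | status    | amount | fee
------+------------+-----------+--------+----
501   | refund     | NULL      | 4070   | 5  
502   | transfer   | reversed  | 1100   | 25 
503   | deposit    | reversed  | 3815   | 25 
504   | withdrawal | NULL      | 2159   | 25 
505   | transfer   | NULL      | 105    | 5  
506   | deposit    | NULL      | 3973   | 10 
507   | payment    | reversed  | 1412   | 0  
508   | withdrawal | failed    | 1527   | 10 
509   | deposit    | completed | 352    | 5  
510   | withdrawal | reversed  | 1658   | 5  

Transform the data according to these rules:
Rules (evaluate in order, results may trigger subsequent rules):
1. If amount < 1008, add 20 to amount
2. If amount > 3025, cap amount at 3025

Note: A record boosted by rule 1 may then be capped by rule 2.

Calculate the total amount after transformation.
17428

Step 1: Apply rule 1 to records with amount < 1008
  - 2 records get bonus of 20
  - Of these, 0 records then exceed 3025 and get capped
Step 2: Apply rule 2 to records with amount > 3025
  - 3 records (original) are capped
Step 3: Calculate final sum = 17428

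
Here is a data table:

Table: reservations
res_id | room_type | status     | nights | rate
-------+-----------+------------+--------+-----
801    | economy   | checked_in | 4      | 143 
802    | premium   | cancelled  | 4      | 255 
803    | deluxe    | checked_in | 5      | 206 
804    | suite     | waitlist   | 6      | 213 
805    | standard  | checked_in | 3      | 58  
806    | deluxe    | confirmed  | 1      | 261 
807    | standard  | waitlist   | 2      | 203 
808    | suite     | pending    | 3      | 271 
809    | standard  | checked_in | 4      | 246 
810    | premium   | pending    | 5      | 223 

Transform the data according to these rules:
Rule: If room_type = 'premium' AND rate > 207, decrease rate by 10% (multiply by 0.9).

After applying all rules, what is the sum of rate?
2031.2

Step 1: Find records where room_type = 'premium' AND rate > 207
Step 2: 2 records match, summing to 478
Step 3: After multiplier: 478 × 0.9 = 430.2
Step 4: Unaffected records sum: 1601
Step 5: Final sum = 430.2 + 1601 = 2031.2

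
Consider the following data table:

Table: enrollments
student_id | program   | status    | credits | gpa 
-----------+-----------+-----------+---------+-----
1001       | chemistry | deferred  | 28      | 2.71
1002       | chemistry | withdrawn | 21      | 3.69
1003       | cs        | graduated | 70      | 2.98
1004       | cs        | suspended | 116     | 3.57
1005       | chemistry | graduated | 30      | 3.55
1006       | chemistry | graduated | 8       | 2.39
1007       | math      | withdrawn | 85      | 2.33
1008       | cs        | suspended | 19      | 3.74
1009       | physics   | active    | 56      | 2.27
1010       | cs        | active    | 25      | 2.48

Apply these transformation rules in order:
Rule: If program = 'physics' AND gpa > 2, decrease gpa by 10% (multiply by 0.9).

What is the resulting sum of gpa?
29.48

Step 1: Find records where program = 'physics' AND gpa > 2
Step 2: 1 records match, summing to 2.27
Step 3: After multiplier: 2.27 × 0.9 = 2.04
Step 4: Unaffected records sum: 27.44
Step 5: Final sum = 2.04 + 27.44 = 29.48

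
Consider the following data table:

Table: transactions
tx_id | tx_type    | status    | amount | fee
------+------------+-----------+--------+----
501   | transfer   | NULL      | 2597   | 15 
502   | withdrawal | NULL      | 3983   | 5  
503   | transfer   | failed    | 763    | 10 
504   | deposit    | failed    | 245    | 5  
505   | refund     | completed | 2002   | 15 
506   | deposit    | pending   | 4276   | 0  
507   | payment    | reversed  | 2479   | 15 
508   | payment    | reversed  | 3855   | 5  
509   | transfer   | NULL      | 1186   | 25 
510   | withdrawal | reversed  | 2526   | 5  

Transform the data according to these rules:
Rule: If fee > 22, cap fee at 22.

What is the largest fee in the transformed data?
22

Step 1: Original maximum fee = 25
Step 2: Apply cap at 22
Step 3: 1 records had fee > 22 and were capped
Step 4: Maximum after transformation = 22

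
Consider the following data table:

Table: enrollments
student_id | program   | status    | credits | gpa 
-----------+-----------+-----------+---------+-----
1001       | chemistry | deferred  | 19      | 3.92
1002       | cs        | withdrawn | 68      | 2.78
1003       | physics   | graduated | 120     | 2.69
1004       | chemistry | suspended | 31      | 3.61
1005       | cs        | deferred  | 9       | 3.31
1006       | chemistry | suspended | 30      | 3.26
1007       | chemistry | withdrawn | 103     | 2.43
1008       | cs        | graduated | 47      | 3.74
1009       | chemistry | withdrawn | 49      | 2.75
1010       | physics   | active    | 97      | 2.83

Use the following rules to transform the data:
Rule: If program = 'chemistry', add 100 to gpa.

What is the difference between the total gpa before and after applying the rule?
500.0

Step 1: Original sum of gpa = 31.32
Step 2: 5 records have program = 'chemistry'
Step 3: Each affected record changes by 100
Step 4: Total change = 5 × 100 = 500
Step 5: New sum = 31.32 + 500 = 531.32
Step 6: Difference = |531.32 - 31.32| = 500.0
        (Sum increased by 500.0)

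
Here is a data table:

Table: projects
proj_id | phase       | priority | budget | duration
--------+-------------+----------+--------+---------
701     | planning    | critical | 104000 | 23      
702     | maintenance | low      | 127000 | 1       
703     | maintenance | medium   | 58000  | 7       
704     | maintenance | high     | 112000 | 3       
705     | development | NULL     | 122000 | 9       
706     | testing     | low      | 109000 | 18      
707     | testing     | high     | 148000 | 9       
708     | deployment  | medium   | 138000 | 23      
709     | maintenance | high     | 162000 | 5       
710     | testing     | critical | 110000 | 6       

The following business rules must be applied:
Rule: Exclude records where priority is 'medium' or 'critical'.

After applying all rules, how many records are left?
6

Step 1: Count records to exclude
  - 2 (medium) + 2 (critical) = 4 records
Step 2: Total records: 10
Step 3: Remaining = 10 - 4 = 6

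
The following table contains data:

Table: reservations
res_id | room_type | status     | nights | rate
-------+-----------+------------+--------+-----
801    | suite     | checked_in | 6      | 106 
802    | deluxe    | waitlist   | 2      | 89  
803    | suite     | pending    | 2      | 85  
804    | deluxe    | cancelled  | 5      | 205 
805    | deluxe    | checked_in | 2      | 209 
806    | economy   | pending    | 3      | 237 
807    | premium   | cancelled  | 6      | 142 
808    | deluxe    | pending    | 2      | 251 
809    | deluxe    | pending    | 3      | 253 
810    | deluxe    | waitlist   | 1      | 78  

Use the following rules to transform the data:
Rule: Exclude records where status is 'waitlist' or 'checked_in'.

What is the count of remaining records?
6

Step 1: Count records to exclude
  - 2 (waitlist) + 2 (checked_in) = 4 records
Step 2: Total records: 10
Step 3: Remaining = 10 - 4 = 6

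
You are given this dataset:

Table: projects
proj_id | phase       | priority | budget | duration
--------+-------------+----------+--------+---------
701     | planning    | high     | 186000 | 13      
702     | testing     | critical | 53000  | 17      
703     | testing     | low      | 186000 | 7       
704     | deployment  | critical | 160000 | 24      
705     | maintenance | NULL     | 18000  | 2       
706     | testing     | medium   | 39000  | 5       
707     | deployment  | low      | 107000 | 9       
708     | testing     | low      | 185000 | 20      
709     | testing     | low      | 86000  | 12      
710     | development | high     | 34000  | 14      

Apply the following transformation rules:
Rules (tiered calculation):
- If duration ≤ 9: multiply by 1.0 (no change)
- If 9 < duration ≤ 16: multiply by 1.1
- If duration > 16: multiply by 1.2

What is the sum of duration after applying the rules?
139.1

Step 1: Tier 1 (duration ≤ 9): 4 records, sum = 23 × 1.0 = 23.0
Step 2: Tier 2 (9 < duration ≤ 16): 3 records, sum = 39 × 1.1 = 42.9
Step 3: Tier 3 (duration > 16): 3 records, sum = 61 × 1.2 = 73.2
Step 4: Final sum = 23.0 + 42.9 + 73.2 = 139.1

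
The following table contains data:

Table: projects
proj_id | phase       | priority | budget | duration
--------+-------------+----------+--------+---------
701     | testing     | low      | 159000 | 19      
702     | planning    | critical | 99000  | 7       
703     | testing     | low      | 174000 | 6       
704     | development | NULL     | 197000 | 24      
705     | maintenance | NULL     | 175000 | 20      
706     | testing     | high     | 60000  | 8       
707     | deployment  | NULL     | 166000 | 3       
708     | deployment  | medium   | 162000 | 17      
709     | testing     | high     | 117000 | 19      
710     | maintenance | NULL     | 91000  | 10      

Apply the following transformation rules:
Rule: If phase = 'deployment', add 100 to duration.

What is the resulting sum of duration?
333

Step 1: Count records where phase = 'deployment': 2
Step 2: Total bonus added: 2 × 100 = 200
Step 3: Original sum of duration: 133
Step 4: Final sum = 133 + 200 = 333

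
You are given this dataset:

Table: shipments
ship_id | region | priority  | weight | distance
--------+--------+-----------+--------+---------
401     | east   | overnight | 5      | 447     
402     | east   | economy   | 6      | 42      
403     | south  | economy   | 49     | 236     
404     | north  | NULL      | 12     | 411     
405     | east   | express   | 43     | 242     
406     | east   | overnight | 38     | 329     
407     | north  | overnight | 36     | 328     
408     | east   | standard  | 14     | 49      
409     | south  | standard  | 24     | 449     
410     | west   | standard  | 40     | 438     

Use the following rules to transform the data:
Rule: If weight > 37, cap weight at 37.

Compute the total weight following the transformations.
245

Step 1: 4 records have weight > 37
Step 2: These records originally summed to 170
Step 3: After capping: 4 × 37 = 148
Step 4: Unaffected records sum: 97
Step 5: Final sum = 148 + 97 = 245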